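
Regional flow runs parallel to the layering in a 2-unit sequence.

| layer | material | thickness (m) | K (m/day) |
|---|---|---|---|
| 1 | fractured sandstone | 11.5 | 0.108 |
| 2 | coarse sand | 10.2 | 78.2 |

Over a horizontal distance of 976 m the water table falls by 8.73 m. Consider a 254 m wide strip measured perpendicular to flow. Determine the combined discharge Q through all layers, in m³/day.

Flow is parallel to layering, so each bed carries its own Darcy discharge and the transmissivities add.
Σ(K_i·b_i) = 0.108×11.5 + 78.2×10.2 = 798.9 m²/day.
Hydraulic gradient i = Δh / L = 8.73 / 976 = 0.008945.
Q = Σ(K_i·b_i) · W · i = 798.9 × 254 × 0.008945 = 1815 m³/day.

1820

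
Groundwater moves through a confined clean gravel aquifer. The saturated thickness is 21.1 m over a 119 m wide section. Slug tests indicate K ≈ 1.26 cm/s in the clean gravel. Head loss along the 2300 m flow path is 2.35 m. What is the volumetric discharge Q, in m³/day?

2790

Convert K: 1.26 cm/s × 864 = 1089 m/day.
Cross-sectional area A = 119 × 21.1 = 2511 m².
Hydraulic gradient i = Δh / L = 2.35 / 2300 = 0.001022.
Darcy's law: Q = K · A · i = 1089 × 2511 × 0.001022 = 2793 m³/day.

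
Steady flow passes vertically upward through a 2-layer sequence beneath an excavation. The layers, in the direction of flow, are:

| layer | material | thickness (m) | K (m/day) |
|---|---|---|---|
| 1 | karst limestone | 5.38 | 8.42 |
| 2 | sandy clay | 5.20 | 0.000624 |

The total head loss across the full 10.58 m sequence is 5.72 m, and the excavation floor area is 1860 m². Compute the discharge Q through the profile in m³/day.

Flow is perpendicular to layering, so the layers act in series and the equivalent K is the thickness-weighted harmonic mean.
Total thickness L = 5.38 + 5.20 = 10.58 m.
Σ(b_i/K_i) = 5.38/8.42 + 5.20/0.000624 = 8334 d.
K_eq = L / Σ(b_i/K_i) = 10.58 / 8334 = 0.001270 m/day.
Q = K_eq · A · (Δh/L) = 0.001270 × 1860 × (5.72/10.58) = 1.277 m³/day.

1.28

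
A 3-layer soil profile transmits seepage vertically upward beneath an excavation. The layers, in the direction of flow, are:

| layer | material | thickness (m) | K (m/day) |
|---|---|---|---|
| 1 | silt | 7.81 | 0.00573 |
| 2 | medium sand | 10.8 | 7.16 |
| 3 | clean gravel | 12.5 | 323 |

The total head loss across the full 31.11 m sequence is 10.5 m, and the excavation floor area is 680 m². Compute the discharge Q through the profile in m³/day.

5.23

Flow is perpendicular to layering, so the layers act in series and the equivalent K is the thickness-weighted harmonic mean.
Total thickness L = 7.81 + 10.8 + 12.5 = 31.11 m.
Σ(b_i/K_i) = 7.81/0.00573 + 10.8/7.16 + 12.5/323 = 1365 d.
K_eq = L / Σ(b_i/K_i) = 31.11 / 1365 = 0.02280 m/day.
Q = K_eq · A · (Δh/L) = 0.02280 × 680 × (10.5/31.11) = 5.232 m³/day.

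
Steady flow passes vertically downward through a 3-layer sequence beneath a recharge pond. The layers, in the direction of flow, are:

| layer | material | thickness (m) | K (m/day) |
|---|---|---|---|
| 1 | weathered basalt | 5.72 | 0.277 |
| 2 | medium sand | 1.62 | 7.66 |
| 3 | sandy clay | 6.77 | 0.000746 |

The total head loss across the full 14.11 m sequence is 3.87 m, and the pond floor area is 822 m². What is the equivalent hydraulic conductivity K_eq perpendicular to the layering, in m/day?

Flow is perpendicular to layering, so the layers act in series and the equivalent K is the thickness-weighted harmonic mean.
Total thickness L = 5.72 + 1.62 + 6.77 = 14.11 m.
Σ(b_i/K_i) = 5.72/0.277 + 1.62/7.66 + 6.77/0.000746 = 9096 d.
K_eq = L / Σ(b_i/K_i) = 14.11 / 9096 = 0.001551 m/day.

0.00155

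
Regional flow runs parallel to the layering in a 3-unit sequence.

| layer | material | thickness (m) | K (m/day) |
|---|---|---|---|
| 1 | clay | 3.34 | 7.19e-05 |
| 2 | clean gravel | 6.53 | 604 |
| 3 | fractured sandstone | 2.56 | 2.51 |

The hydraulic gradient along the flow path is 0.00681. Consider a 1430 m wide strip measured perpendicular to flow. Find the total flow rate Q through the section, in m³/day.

Flow is parallel to layering, so each bed carries its own Darcy discharge and the transmissivities add.
Σ(K_i·b_i) = 7.19e-05×3.34 + 604×6.53 + 2.51×2.56 = 3951 m²/day.
Hydraulic gradient i = 0.00681.
Q = Σ(K_i·b_i) · W · i = 3951 × 1430 × 0.006810 = 38472 m³/day.

38500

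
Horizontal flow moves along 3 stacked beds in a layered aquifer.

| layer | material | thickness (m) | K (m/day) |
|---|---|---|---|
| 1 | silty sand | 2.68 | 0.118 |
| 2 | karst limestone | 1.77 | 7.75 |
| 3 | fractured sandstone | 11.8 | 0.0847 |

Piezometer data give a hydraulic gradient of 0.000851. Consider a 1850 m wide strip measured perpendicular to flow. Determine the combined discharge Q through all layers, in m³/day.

Flow is parallel to layering, so each bed carries its own Darcy discharge and the transmissivities add.
Σ(K_i·b_i) = 0.118×2.68 + 7.75×1.77 + 0.0847×11.8 = 15.03 m²/day.
Hydraulic gradient i = 0.000851.
Q = Σ(K_i·b_i) · W · i = 15.03 × 1850 × 0.0008510 = 23.67 m³/day.

23.7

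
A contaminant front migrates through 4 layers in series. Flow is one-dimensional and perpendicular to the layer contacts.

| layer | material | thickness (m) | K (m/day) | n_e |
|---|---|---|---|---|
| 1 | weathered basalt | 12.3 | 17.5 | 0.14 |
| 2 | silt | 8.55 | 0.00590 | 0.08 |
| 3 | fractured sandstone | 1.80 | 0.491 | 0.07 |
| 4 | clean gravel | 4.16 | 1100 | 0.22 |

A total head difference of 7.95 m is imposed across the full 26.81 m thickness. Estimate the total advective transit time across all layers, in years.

1.73

With flow normal to the layers, continuity requires the same specific discharge q through every layer.
Σ(b_i/K_i) = 12.3/17.5 + 8.55/0.00590 + 1.80/0.491 + 4.16/1100 = 1454 d.
q = Δh / Σ(b_i/K_i) = 7.95 / 1454 = 0.005469 m/day.
In each layer the seepage velocity is v_i = q/n_i, so the layer transit time is t_i = b_i·n_i / q:
  layer 1 (weathered basalt): t_1 = 12.3 × 0.14 / 0.005469 = 314.8 d
  layer 2 (silt): t_2 = 8.55 × 0.08 / 0.005469 = 125.1 d
  layer 3 (fractured sandstone): t_3 = 1.80 × 0.07 / 0.005469 = 23.04 d
  layer 4 (clean gravel): t_4 = 4.16 × 0.22 / 0.005469 = 167.3 d
Total t = Σ t_i = 630.3 days = 1.726 years.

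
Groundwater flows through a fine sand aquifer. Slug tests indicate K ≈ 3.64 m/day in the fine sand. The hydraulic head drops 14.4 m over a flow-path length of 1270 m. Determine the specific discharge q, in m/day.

Hydraulic gradient i = Δh / L = 14.4 / 1270 = 0.01134.
Specific discharge q = K · i = 3.640 × 0.01134 = 0.04127 m/day.

0.0413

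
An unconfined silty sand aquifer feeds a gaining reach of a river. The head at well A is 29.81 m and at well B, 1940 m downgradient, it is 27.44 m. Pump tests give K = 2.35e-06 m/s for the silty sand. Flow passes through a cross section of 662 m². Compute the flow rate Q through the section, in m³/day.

Convert K: 2.35e-06 m/s × 86400 = 0.2030 m/day.
Hydraulic gradient i = (29.81 − 27.44) / 1940 = 2.37 / 1940 = 0.001222.
Darcy's law: Q = K · A · i = 0.2030 × 662.0 × 0.001222 = 0.1642 m³/day.

0.164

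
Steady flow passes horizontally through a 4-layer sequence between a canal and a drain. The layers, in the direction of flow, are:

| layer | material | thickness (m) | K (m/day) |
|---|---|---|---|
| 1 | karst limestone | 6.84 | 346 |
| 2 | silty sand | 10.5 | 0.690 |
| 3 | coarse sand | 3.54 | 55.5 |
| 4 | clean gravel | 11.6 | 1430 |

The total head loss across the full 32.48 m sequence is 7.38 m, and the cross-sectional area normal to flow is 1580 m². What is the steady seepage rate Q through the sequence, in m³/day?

Flow is perpendicular to layering, so the layers act in series and the equivalent K is the thickness-weighted harmonic mean.
Total thickness L = 6.84 + 10.5 + 3.54 + 11.6 = 32.48 m.
Σ(b_i/K_i) = 6.84/346 + 10.5/0.690 + 3.54/55.5 + 11.6/1430 = 15.31 d.
K_eq = L / Σ(b_i/K_i) = 32.48 / 15.31 = 2.122 m/day.
Q = K_eq · A · (Δh/L) = 2.122 × 1580 × (7.38/32.48) = 761.7 m³/day.

762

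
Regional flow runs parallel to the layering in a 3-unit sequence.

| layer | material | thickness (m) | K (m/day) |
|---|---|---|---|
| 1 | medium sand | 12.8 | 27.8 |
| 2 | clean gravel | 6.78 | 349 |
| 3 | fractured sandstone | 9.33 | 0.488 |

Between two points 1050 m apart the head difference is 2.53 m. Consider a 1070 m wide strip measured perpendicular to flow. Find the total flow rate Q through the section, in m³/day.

Flow is parallel to layering, so each bed carries its own Darcy discharge and the transmissivities add.
Σ(K_i·b_i) = 27.8×12.8 + 349×6.78 + 0.488×9.33 = 2727 m²/day.
Hydraulic gradient i = Δh / L = 2.53 / 1050 = 0.002410.
Q = Σ(K_i·b_i) · W · i = 2727 × 1070 × 0.002410 = 7030 m³/day.

7030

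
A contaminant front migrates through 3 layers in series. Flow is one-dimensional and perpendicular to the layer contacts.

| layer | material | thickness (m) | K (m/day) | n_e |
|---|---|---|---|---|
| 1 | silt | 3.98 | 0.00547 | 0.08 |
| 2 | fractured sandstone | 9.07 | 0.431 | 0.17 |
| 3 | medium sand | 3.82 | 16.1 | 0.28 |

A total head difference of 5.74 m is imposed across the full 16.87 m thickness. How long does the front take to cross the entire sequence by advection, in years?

1.05

With flow normal to the layers, continuity requires the same specific discharge q through every layer.
Σ(b_i/K_i) = 3.98/0.00547 + 9.07/0.431 + 3.82/16.1 = 748.9 d.
q = Δh / Σ(b_i/K_i) = 5.74 / 748.9 = 0.007665 m/day.
In each layer the seepage velocity is v_i = q/n_i, so the layer transit time is t_i = b_i·n_i / q:
  layer 1 (silt): t_1 = 3.98 × 0.08 / 0.007665 = 41.54 d
  layer 2 (fractured sandstone): t_2 = 9.07 × 0.17 / 0.007665 = 201.2 d
  layer 3 (medium sand): t_3 = 3.82 × 0.28 / 0.007665 = 139.5 d
Total t = Σ t_i = 382.3 days = 1.047 years.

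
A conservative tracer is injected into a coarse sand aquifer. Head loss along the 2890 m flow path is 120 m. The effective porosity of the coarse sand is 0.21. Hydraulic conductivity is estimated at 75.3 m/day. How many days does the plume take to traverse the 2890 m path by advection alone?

Hydraulic gradient i = Δh / L = 120 / 2890 = 0.04152.
Darcy flux q = K · i = 75.30 × 0.04152 = 3.127 m/day.
Seepage velocity v = q / n_e = 3.127 / 0.21 = 14.89 m/day.
Travel time t = L / v = 2890 / 14.89 = 194.1 days.

194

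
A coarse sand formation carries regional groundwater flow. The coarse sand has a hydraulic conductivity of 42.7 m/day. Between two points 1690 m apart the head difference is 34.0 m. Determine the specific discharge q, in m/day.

0.859

Hydraulic gradient i = Δh / L = 34.0 / 1690 = 0.02012.
Specific discharge q = K · i = 42.70 × 0.02012 = 0.8591 m/day.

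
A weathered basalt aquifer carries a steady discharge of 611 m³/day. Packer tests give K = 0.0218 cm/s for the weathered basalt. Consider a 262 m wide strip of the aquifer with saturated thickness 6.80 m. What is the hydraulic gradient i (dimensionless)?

Convert K: 0.0218 cm/s × 864 = 18.84 m/day.
Cross-sectional area A = 262 × 6.80 = 1782 m².
From Q = K·A·i, i = Q / (K·A) = 611 / (18.84 × 1782) = 0.01821.

0.0182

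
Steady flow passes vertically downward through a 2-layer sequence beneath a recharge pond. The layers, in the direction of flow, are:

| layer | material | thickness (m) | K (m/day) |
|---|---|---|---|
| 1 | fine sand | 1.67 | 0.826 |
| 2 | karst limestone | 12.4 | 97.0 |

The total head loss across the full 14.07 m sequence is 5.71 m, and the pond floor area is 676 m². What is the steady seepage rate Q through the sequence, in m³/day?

1800

Flow is perpendicular to layering, so the layers act in series and the equivalent K is the thickness-weighted harmonic mean.
Total thickness L = 1.67 + 12.4 = 14.07 m.
Σ(b_i/K_i) = 1.67/0.826 + 12.4/97.0 = 2.150 d.
K_eq = L / Σ(b_i/K_i) = 14.07 / 2.150 = 6.545 m/day.
Q = K_eq · A · (Δh/L) = 6.545 × 676 × (5.71/14.07) = 1796 m³/day.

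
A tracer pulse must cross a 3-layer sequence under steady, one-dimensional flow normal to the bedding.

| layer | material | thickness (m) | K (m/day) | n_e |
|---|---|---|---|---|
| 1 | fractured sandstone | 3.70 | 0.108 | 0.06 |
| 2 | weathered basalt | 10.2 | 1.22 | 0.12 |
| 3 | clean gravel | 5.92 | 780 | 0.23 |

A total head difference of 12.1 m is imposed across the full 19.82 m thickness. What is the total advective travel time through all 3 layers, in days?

With flow normal to the layers, continuity requires the same specific discharge q through every layer.
Σ(b_i/K_i) = 3.70/0.108 + 10.2/1.22 + 5.92/780 = 42.63 d.
q = Δh / Σ(b_i/K_i) = 12.1 / 42.63 = 0.2839 m/day.
In each layer the seepage velocity is v_i = q/n_i, so the layer transit time is t_i = b_i·n_i / q:
  layer 1 (fractured sandstone): t_1 = 3.70 × 0.06 / 0.2839 = 0.7821 d
  layer 2 (weathered basalt): t_2 = 10.2 × 0.12 / 0.2839 = 4.312 d
  layer 3 (clean gravel): t_3 = 5.92 × 0.23 / 0.2839 = 4.797 d
Total t = Σ t_i = 9.891 days.

9.89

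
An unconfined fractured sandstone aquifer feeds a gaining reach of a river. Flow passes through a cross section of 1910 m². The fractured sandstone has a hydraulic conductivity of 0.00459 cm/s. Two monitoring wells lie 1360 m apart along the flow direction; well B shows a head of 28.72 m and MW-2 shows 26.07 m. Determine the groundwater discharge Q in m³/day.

14.8

Convert K: 0.00459 cm/s × 864 = 3.966 m/day.
Hydraulic gradient i = (28.72 − 26.07) / 1360 = 2.65 / 1360 = 0.001949.
Darcy's law: Q = K · A · i = 3.966 × 1910 × 0.001949 = 14.76 m³/day.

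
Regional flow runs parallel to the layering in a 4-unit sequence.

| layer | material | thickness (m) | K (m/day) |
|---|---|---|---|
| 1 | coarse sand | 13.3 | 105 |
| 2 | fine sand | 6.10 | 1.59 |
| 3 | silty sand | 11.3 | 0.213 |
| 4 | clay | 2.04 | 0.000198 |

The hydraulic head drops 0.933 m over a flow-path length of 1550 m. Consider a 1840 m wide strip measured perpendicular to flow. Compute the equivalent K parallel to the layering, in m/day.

Flow is parallel to layering, so each bed carries its own Darcy discharge and the transmissivities add.
Σ(K_i·b_i) = 105×13.3 + 1.59×6.10 + 0.213×11.3 + 0.000198×2.04 = 1409 m²/day.
Total thickness b = 32.74 m, so K_eq = Σ(K_i·b_i)/b = 43.02 m/day.

43.0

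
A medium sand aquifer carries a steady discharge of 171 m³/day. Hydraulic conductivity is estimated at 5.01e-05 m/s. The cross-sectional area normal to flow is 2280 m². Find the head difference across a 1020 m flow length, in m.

17.7

Convert K: 5.01e-05 m/s × 86400 = 4.329 m/day.
From Q = K·A·i, i = Q / (K·A) = 171 / (4.329 × 2280) = 0.01733.
Head loss Δh = i · L = 0.01733 × 1020 = 17.67 m.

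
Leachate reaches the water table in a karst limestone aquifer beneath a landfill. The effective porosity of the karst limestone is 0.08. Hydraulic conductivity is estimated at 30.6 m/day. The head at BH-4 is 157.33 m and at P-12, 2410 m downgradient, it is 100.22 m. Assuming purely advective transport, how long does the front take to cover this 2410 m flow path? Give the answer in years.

Hydraulic gradient i = (157.33 − 100.22) / 2410 = 57.11 / 2410 = 0.02370.
Darcy flux q = K · i = 30.60 × 0.02370 = 0.7251 m/day.
Seepage velocity v = q / n_e = 0.7251 / 0.08 = 9.064 m/day.
Travel time t = L / v = 2410 / 9.064 = 265.9 days = 0.7279 years.

0.728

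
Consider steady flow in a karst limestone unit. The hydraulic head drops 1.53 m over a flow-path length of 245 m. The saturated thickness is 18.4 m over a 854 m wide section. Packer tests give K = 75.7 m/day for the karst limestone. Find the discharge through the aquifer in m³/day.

Cross-sectional area A = 854 × 18.4 = 15714 m².
Hydraulic gradient i = Δh / L = 1.53 / 245 = 0.006245.
Darcy's law: Q = K · A · i = 75.70 × 15714 × 0.006245 = 7428 m³/day.

7430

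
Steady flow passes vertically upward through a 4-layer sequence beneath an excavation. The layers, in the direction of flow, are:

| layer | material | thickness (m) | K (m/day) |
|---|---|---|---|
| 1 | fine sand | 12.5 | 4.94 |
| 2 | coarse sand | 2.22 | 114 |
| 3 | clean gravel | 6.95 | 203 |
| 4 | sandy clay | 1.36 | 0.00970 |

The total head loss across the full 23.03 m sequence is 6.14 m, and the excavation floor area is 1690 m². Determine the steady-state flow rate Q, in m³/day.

Flow is perpendicular to layering, so the layers act in series and the equivalent K is the thickness-weighted harmonic mean.
Total thickness L = 12.5 + 2.22 + 6.95 + 1.36 = 23.03 m.
Σ(b_i/K_i) = 12.5/4.94 + 2.22/114 + 6.95/203 + 1.36/0.00970 = 142.8 d.
K_eq = L / Σ(b_i/K_i) = 23.03 / 142.8 = 0.1613 m/day.
Q = K_eq · A · (Δh/L) = 0.1613 × 1690 × (6.14/23.03) = 72.67 m³/day.

72.7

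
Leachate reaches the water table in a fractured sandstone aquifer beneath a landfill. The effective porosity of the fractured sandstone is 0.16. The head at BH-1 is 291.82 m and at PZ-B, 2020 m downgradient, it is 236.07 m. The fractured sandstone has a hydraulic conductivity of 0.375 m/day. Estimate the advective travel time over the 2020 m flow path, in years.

85.5

Hydraulic gradient i = (291.82 − 236.07) / 2020 = 55.75 / 2020 = 0.02760.
Darcy flux q = K · i = 0.3750 × 0.02760 = 0.01035 m/day.
Seepage velocity v = q / n_e = 0.01035 / 0.16 = 0.06469 m/day.
Travel time t = L / v = 2020 / 0.06469 = 31228 days = 85.50 years.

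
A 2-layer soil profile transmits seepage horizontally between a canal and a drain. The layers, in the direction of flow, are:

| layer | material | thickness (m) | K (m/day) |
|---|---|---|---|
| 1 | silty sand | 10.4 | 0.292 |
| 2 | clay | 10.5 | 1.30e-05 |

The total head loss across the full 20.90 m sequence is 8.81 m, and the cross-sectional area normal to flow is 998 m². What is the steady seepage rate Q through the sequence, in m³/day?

0.0109

Flow is perpendicular to layering, so the layers act in series and the equivalent K is the thickness-weighted harmonic mean.
Total thickness L = 10.4 + 10.5 = 20.90 m.
Σ(b_i/K_i) = 10.4/0.292 + 10.5/1.30e-05 = 8.077e+05 d.
K_eq = L / Σ(b_i/K_i) = 20.90 / 8.077e+05 = 2.588e-05 m/day.
Q = K_eq · A · (Δh/L) = 2.588e-05 × 998 × (8.81/20.90) = 0.01089 m³/day.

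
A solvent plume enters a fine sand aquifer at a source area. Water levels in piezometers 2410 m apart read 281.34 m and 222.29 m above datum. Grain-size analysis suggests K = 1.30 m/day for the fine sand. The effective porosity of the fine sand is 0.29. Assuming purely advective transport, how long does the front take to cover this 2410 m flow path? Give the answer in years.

Hydraulic gradient i = (281.34 − 222.29) / 2410 = 59.05 / 2410 = 0.02450.
Darcy flux q = K · i = 1.300 × 0.02450 = 0.03185 m/day.
Seepage velocity v = q / n_e = 0.03185 / 0.29 = 0.1098 m/day.
Travel time t = L / v = 2410 / 0.1098 = 21942 days = 60.07 years.

60.1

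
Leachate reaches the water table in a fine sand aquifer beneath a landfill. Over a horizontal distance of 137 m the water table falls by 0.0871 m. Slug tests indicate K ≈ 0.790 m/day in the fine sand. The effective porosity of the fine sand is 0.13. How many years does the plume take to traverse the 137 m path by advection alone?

Hydraulic gradient i = Δh / L = 0.0871 / 137 = 0.0006358.
Darcy flux q = K · i = 0.7900 × 0.0006358 = 0.0005023 m/day.
Seepage velocity v = q / n_e = 0.0005023 / 0.13 = 0.003864 m/day.
Travel time t = L / v = 137 / 0.003864 = 35460 days = 97.08 years.

97.1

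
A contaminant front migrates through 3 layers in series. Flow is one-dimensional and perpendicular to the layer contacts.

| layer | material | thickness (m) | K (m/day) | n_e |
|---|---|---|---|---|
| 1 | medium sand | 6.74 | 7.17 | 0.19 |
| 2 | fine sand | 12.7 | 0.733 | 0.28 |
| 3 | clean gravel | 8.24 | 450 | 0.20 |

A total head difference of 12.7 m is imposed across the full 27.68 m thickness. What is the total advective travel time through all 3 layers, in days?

With flow normal to the layers, continuity requires the same specific discharge q through every layer.
Σ(b_i/K_i) = 6.74/7.17 + 12.7/0.733 + 8.24/450 = 18.28 d.
q = Δh / Σ(b_i/K_i) = 12.7 / 18.28 = 0.6946 m/day.
In each layer the seepage velocity is v_i = q/n_i, so the layer transit time is t_i = b_i·n_i / q:
  layer 1 (medium sand): t_1 = 6.74 × 0.19 / 0.6946 = 1.844 d
  layer 2 (fine sand): t_2 = 12.7 × 0.28 / 0.6946 = 5.120 d
  layer 3 (clean gravel): t_3 = 8.24 × 0.20 / 0.6946 = 2.373 d
Total t = Σ t_i = 9.336 days.

9.34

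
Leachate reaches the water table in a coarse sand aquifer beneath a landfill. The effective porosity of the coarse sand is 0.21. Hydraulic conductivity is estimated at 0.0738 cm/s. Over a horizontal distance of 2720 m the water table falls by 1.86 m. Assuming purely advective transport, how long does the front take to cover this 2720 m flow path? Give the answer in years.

Convert K: 0.0738 cm/s × 864 = 63.76 m/day.
Hydraulic gradient i = Δh / L = 1.86 / 2720 = 0.0006838.
Darcy flux q = K · i = 63.76 × 0.0006838 = 0.04360 m/day.
Seepage velocity v = q / n_e = 0.04360 / 0.21 = 0.2076 m/day.
Travel time t = L / v = 2720 / 0.2076 = 13100 days = 35.87 years.

35.9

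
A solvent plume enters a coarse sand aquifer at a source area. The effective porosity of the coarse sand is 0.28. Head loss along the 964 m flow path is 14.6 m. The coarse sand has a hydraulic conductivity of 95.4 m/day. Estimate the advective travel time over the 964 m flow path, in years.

Hydraulic gradient i = Δh / L = 14.6 / 964 = 0.01515.
Darcy flux q = K · i = 95.40 × 0.01515 = 1.445 m/day.
Seepage velocity v = q / n_e = 1.445 / 0.28 = 5.160 m/day.
Travel time t = L / v = 964 / 5.160 = 186.8 days = 0.5115 years.

0.511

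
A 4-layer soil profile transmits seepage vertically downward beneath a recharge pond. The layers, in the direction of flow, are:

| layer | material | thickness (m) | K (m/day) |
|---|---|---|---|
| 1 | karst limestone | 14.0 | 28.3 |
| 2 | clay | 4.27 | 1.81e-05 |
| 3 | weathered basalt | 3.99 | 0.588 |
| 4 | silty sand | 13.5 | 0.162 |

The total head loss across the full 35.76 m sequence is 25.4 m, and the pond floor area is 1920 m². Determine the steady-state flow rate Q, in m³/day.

Flow is perpendicular to layering, so the layers act in series and the equivalent K is the thickness-weighted harmonic mean.
Total thickness L = 14.0 + 4.27 + 3.99 + 13.5 = 35.76 m.
Σ(b_i/K_i) = 14.0/28.3 + 4.27/1.81e-05 + 3.99/0.588 + 13.5/0.162 = 2.360e+05 d.
K_eq = L / Σ(b_i/K_i) = 35.76 / 2.360e+05 = 0.0001515 m/day.
Q = K_eq · A · (Δh/L) = 0.0001515 × 1920 × (25.4/35.76) = 0.2066 m³/day.

0.207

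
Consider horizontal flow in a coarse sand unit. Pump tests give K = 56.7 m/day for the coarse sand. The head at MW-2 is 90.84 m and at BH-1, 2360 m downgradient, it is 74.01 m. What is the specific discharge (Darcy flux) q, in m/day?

Hydraulic gradient i = (90.84 − 74.01) / 2360 = 16.83 / 2360 = 0.007131.
Specific discharge q = K · i = 56.70 × 0.007131 = 0.4043 m/day.

0.404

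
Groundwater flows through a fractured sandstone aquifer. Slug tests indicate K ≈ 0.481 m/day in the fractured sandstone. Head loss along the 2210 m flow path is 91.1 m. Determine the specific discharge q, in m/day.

0.0198

Hydraulic gradient i = Δh / L = 91.1 / 2210 = 0.04122.
Specific discharge q = K · i = 0.4810 × 0.04122 = 0.01983 m/day.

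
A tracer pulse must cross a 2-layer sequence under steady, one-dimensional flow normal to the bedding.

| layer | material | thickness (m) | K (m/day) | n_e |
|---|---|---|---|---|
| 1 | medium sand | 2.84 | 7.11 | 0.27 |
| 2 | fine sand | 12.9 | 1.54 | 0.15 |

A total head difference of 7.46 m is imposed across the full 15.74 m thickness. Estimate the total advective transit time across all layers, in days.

3.18

With flow normal to the layers, continuity requires the same specific discharge q through every layer.
Σ(b_i/K_i) = 2.84/7.11 + 12.9/1.54 = 8.776 d.
q = Δh / Σ(b_i/K_i) = 7.46 / 8.776 = 0.8500 m/day.
In each layer the seepage velocity is v_i = q/n_i, so the layer transit time is t_i = b_i·n_i / q:
  layer 1 (medium sand): t_1 = 2.84 × 0.27 / 0.8500 = 0.9021 d
  layer 2 (fine sand): t_2 = 12.9 × 0.15 / 0.8500 = 2.276 d
Total t = Σ t_i = 3.178 days.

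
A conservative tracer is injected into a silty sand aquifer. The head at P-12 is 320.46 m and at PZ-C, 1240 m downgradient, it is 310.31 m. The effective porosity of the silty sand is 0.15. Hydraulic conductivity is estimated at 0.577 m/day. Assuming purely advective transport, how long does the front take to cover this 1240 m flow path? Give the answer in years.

108

Hydraulic gradient i = (320.46 − 310.31) / 1240 = 10.15 / 1240 = 0.008185.
Darcy flux q = K · i = 0.5770 × 0.008185 = 0.004723 m/day.
Seepage velocity v = q / n_e = 0.004723 / 0.15 = 0.03149 m/day.
Travel time t = L / v = 1240 / 0.03149 = 39382 days = 107.8 years.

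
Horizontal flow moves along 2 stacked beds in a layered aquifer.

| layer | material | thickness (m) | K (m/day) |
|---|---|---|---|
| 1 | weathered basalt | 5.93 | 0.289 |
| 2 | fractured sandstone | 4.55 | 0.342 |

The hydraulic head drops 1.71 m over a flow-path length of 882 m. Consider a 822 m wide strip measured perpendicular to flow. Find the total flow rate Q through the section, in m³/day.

Flow is parallel to layering, so each bed carries its own Darcy discharge and the transmissivities add.
Σ(K_i·b_i) = 0.289×5.93 + 0.342×4.55 = 3.270 m²/day.
Hydraulic gradient i = Δh / L = 1.71 / 882 = 0.001939.
Q = Σ(K_i·b_i) · W · i = 3.270 × 822 × 0.001939 = 5.211 m³/day.

5.21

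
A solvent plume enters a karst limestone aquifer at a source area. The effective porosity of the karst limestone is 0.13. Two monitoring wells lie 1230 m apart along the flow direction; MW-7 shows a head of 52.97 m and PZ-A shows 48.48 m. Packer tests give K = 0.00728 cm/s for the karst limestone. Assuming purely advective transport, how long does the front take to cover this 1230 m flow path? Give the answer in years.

Convert K: 0.00728 cm/s × 864 = 6.290 m/day.
Hydraulic gradient i = (52.97 − 48.48) / 1230 = 4.49 / 1230 = 0.003650.
Darcy flux q = K · i = 6.290 × 0.003650 = 0.02296 m/day.
Seepage velocity v = q / n_e = 0.02296 / 0.13 = 0.1766 m/day.
Travel time t = L / v = 1230 / 0.1766 = 6964 days = 19.07 years.

19.1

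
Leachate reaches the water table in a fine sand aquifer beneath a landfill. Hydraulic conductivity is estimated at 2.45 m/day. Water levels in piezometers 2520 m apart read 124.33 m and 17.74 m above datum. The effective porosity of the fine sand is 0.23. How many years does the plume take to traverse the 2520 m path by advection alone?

Hydraulic gradient i = (124.33 − 17.74) / 2520 = 106.59 / 2520 = 0.04230.
Darcy flux q = K · i = 2.450 × 0.04230 = 0.1036 m/day.
Seepage velocity v = q / n_e = 0.1036 / 0.23 = 0.4506 m/day.
Travel time t = L / v = 2520 / 0.4506 = 5593 days = 15.31 years.

15.3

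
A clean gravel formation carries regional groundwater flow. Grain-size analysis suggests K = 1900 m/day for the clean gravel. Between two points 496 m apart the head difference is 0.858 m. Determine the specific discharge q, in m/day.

Hydraulic gradient i = Δh / L = 0.858 / 496 = 0.001730.
Specific discharge q = K · i = 1900 × 0.001730 = 3.287 m/day.

3.29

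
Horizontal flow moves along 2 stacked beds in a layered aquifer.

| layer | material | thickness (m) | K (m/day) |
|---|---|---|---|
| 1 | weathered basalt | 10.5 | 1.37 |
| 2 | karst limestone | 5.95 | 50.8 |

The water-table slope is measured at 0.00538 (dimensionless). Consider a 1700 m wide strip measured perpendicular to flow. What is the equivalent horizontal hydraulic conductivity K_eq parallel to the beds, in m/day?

19.2

Flow is parallel to layering, so each bed carries its own Darcy discharge and the transmissivities add.
Σ(K_i·b_i) = 1.37×10.5 + 50.8×5.95 = 316.6 m²/day.
Total thickness b = 16.45 m, so K_eq = Σ(K_i·b_i)/b = 19.25 m/day.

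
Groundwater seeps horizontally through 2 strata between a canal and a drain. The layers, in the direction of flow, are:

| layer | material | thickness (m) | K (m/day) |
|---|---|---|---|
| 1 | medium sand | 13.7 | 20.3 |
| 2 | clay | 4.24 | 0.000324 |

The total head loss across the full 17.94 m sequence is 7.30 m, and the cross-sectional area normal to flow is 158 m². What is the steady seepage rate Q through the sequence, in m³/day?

0.0881

Flow is perpendicular to layering, so the layers act in series and the equivalent K is the thickness-weighted harmonic mean.
Total thickness L = 13.7 + 4.24 = 17.94 m.
Σ(b_i/K_i) = 13.7/20.3 + 4.24/0.000324 = 13087 d.
K_eq = L / Σ(b_i/K_i) = 17.94 / 13087 = 0.001371 m/day.
Q = K_eq · A · (Δh/L) = 0.001371 × 158 × (7.30/17.94) = 0.08813 m³/day.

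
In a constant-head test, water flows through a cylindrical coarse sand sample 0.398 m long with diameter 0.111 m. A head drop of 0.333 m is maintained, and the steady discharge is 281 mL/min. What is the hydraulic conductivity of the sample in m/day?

50.0

Cross-sectional area A = π·(d/2)² = π × (0.111/2)² = 0.009677 m².
Convert discharge: 281 mL/min = 4.683e-06 m³/s.
Darcy's law rearranged: K = Q·L / (A·Δh) = 4.683e-06 × 0.398 / (0.009677 × 0.333) = 0.0005784 m/s = 49.98 m/day.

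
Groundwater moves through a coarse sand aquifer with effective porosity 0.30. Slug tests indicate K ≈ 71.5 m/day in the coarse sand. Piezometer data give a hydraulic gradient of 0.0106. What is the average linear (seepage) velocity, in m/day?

2.53

Hydraulic gradient i = 0.0106.
Darcy flux q = K · i = 71.50 × 0.01060 = 0.7579 m/day.
Seepage velocity v = q / n_e = 0.7579 / 0.30 = 2.526 m/day.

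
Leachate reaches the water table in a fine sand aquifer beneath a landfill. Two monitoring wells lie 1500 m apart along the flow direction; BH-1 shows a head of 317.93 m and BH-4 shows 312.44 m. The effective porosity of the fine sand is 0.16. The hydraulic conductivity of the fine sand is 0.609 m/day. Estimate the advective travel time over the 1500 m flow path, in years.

Hydraulic gradient i = (317.93 − 312.44) / 1500 = 5.49 / 1500 = 0.003660.
Darcy flux q = K · i = 0.6090 × 0.003660 = 0.002229 m/day.
Seepage velocity v = q / n_e = 0.002229 / 0.16 = 0.01393 m/day.
Travel time t = L / v = 1500 / 0.01393 = 1.077e+05 days = 294.8 years.

295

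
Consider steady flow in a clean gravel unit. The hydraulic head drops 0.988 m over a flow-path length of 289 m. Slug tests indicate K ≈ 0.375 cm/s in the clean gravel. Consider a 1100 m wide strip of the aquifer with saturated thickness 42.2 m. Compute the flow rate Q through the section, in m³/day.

Convert K: 0.375 cm/s × 864 = 324.0 m/day.
Cross-sectional area A = 1100 × 42.2 = 46420 m².
Hydraulic gradient i = Δh / L = 0.988 / 289 = 0.003419.
Darcy's law: Q = K · A · i = 324.0 × 46420 × 0.003419 = 51417 m³/day.

51400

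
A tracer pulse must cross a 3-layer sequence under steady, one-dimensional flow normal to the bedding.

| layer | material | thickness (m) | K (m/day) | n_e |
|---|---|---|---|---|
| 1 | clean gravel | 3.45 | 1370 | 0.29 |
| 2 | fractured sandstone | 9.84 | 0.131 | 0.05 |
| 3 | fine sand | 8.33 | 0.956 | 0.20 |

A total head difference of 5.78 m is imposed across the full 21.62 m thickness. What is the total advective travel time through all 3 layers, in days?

45.8

With flow normal to the layers, continuity requires the same specific discharge q through every layer.
Σ(b_i/K_i) = 3.45/1370 + 9.84/0.131 + 8.33/0.956 = 83.83 d.
q = Δh / Σ(b_i/K_i) = 5.78 / 83.83 = 0.06895 m/day.
In each layer the seepage velocity is v_i = q/n_i, so the layer transit time is t_i = b_i·n_i / q:
  layer 1 (clean gravel): t_1 = 3.45 × 0.29 / 0.06895 = 14.51 d
  layer 2 (fractured sandstone): t_2 = 9.84 × 0.05 / 0.06895 = 7.136 d
  layer 3 (fine sand): t_3 = 8.33 × 0.20 / 0.06895 = 24.16 d
Total t = Σ t_i = 45.81 days.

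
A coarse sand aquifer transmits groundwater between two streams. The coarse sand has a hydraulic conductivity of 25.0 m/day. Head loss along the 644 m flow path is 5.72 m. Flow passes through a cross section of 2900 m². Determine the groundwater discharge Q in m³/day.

Hydraulic gradient i = Δh / L = 5.72 / 644 = 0.008882.
Darcy's law: Q = K · A · i = 25.00 × 2900 × 0.008882 = 643.9 m³/day.

644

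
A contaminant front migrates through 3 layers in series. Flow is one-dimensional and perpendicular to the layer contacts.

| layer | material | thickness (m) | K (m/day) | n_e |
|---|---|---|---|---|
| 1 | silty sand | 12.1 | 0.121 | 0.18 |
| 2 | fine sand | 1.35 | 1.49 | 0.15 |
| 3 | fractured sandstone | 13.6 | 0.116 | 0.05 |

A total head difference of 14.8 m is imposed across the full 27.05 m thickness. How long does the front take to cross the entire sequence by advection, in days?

45.1

With flow normal to the layers, continuity requires the same specific discharge q through every layer.
Σ(b_i/K_i) = 12.1/0.121 + 1.35/1.49 + 13.6/0.116 = 218.1 d.
q = Δh / Σ(b_i/K_i) = 14.8 / 218.1 = 0.06784 m/day.
In each layer the seepage velocity is v_i = q/n_i, so the layer transit time is t_i = b_i·n_i / q:
  layer 1 (silty sand): t_1 = 12.1 × 0.18 / 0.06784 = 32.10 d
  layer 2 (fine sand): t_2 = 1.35 × 0.15 / 0.06784 = 2.985 d
  layer 3 (fractured sandstone): t_3 = 13.6 × 0.05 / 0.06784 = 10.02 d
Total t = Σ t_i = 45.11 days.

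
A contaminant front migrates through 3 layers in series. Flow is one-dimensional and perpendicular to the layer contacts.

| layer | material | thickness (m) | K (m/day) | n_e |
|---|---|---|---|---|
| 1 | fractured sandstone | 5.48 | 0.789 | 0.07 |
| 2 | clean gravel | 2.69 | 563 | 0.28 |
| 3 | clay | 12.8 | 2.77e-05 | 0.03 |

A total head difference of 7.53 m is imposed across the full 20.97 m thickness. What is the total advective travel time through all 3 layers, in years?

256

With flow normal to the layers, continuity requires the same specific discharge q through every layer.
Σ(b_i/K_i) = 5.48/0.789 + 2.69/563 + 12.8/2.77e-05 = 4.621e+05 d.
q = Δh / Σ(b_i/K_i) = 7.53 / 4.621e+05 = 1.630e-05 m/day.
In each layer the seepage velocity is v_i = q/n_i, so the layer transit time is t_i = b_i·n_i / q:
  layer 1 (fractured sandstone): t_1 = 5.48 × 0.07 / 1.630e-05 = 23541 d
  layer 2 (clean gravel): t_2 = 2.69 × 0.28 / 1.630e-05 = 46222 d
  layer 3 (clay): t_3 = 12.8 × 0.03 / 1.630e-05 = 23565 d
Total t = Σ t_i = 93328 days = 255.5 years.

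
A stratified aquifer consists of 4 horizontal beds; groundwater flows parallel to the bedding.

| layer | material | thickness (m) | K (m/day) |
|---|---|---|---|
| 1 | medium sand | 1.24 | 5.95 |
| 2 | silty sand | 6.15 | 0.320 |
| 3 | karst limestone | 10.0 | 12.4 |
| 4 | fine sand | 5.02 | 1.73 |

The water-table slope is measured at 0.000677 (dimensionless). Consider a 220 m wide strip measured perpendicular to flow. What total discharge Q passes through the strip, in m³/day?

Flow is parallel to layering, so each bed carries its own Darcy discharge and the transmissivities add.
Σ(K_i·b_i) = 5.95×1.24 + 0.320×6.15 + 12.4×10.0 + 1.73×5.02 = 142.0 m²/day.
Hydraulic gradient i = 0.000677.
Q = Σ(K_i·b_i) · W · i = 142.0 × 220 × 0.0006770 = 21.15 m³/day.

21.2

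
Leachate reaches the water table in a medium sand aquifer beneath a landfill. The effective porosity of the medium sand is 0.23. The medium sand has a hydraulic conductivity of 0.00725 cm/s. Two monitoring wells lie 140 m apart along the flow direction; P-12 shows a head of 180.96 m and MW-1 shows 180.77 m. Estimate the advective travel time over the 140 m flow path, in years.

Convert K: 0.00725 cm/s × 864 = 6.264 m/day.
Hydraulic gradient i = (180.96 − 180.77) / 140 = 0.19 / 140 = 0.001357.
Darcy flux q = K · i = 6.264 × 0.001357 = 0.008501 m/day.
Seepage velocity v = q / n_e = 0.008501 / 0.23 = 0.03696 m/day.
Travel time t = L / v = 140 / 0.03696 = 3788 days = 10.37 years.

10.4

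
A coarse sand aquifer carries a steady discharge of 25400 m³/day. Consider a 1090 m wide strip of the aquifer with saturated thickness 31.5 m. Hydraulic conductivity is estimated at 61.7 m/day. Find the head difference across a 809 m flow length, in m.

9.70

Cross-sectional area A = 1090 × 31.5 = 34335 m².
From Q = K·A·i, i = Q / (K·A) = 25400 / (61.70 × 34335) = 0.01199.
Head loss Δh = i · L = 0.01199 × 809 = 9.700 m.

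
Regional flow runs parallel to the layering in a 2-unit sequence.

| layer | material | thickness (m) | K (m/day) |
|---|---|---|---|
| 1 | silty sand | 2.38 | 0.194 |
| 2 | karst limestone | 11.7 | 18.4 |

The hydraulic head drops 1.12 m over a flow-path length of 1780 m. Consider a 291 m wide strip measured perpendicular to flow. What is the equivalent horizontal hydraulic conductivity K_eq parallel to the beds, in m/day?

Flow is parallel to layering, so each bed carries its own Darcy discharge and the transmissivities add.
Σ(K_i·b_i) = 0.194×2.38 + 18.4×11.7 = 215.7 m²/day.
Total thickness b = 14.08 m, so K_eq = Σ(K_i·b_i)/b = 15.32 m/day.

15.3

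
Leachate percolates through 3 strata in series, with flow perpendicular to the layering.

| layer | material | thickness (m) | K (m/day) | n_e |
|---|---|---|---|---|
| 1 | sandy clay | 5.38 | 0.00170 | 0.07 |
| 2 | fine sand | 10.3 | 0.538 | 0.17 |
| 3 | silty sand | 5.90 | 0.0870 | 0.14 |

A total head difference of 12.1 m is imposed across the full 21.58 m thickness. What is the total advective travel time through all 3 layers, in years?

With flow normal to the layers, continuity requires the same specific discharge q through every layer.
Σ(b_i/K_i) = 5.38/0.00170 + 10.3/0.538 + 5.90/0.0870 = 3252 d.
q = Δh / Σ(b_i/K_i) = 12.1 / 3252 = 0.003721 m/day.
In each layer the seepage velocity is v_i = q/n_i, so the layer transit time is t_i = b_i·n_i / q:
  layer 1 (sandy clay): t_1 = 5.38 × 0.07 / 0.003721 = 101.2 d
  layer 2 (fine sand): t_2 = 10.3 × 0.17 / 0.003721 = 470.6 d
  layer 3 (silty sand): t_3 = 5.90 × 0.14 / 0.003721 = 222.0 d
Total t = Σ t_i = 793.7 days = 2.173 years.

2.17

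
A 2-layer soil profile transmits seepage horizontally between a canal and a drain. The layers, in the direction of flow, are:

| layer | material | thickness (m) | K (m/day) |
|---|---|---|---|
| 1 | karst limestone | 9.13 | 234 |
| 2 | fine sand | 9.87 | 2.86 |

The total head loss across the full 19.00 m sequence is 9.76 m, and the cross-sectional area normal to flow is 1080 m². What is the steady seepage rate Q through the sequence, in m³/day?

Flow is perpendicular to layering, so the layers act in series and the equivalent K is the thickness-weighted harmonic mean.
Total thickness L = 9.13 + 9.87 = 19.00 m.
Σ(b_i/K_i) = 9.13/234 + 9.87/2.86 = 3.490 d.
K_eq = L / Σ(b_i/K_i) = 19.00 / 3.490 = 5.444 m/day.
Q = K_eq · A · (Δh/L) = 5.444 × 1080 × (9.76/19.00) = 3020 m³/day.

3020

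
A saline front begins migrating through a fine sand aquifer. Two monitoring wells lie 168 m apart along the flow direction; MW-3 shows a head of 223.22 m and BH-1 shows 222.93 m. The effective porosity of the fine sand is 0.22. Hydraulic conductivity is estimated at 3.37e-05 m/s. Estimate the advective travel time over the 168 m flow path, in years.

Convert K: 3.37e-05 m/s × 86400 = 2.912 m/day.
Hydraulic gradient i = (223.22 − 222.93) / 168 = 0.29 / 168 = 0.001726.
Darcy flux q = K · i = 2.912 × 0.001726 = 0.005026 m/day.
Seepage velocity v = q / n_e = 0.005026 / 0.22 = 0.02285 m/day.
Travel time t = L / v = 168 / 0.02285 = 7354 days = 20.13 years.

20.1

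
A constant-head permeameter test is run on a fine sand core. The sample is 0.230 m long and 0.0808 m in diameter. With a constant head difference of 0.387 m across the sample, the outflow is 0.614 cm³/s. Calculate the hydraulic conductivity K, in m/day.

Cross-sectional area A = π·(d/2)² = π × (0.0808/2)² = 0.005128 m².
Convert discharge: 0.614 cm³/s = 6.140e-07 m³/s.
Darcy's law rearranged: K = Q·L / (A·Δh) = 6.140e-07 × 0.230 / (0.005128 × 0.387) = 7.117e-05 m/s = 6.149 m/day.

6.15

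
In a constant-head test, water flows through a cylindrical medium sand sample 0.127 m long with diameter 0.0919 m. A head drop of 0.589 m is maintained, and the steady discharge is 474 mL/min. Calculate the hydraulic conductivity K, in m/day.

Cross-sectional area A = π·(d/2)² = π × (0.0919/2)² = 0.006633 m².
Convert discharge: 474 mL/min = 7.900e-06 m³/s.
Darcy's law rearranged: K = Q·L / (A·Δh) = 7.900e-06 × 0.127 / (0.006633 × 0.589) = 0.0002568 m/s = 22.19 m/day.

22.2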